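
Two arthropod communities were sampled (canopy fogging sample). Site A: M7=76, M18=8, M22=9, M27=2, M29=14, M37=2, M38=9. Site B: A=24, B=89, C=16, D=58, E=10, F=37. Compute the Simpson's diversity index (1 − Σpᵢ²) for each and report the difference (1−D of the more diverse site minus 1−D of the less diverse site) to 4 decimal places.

0.1829

Site A: N=120, proportions 0.633333, 0.066667, 0.075, 0.016667, 0.116667, 0.016667, 0.075, giving 1−D = 0.569028 (working shown to 6 dp, full precision carried).
Site B: N=234, proportions 0.102564, 0.380342, 0.068376, 0.247863, 0.042735, 0.15812, giving 1−D = 0.751881.
Difference = |0.569028 − 0.751881| = 0.182853, i.e. 0.1829 to 4 decimal places.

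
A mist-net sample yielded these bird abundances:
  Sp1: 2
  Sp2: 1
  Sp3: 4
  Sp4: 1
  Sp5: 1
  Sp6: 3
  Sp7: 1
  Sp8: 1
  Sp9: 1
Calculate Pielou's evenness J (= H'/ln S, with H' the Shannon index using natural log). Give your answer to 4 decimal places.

Total N = 2+1+4+1+1+3+1+1+1 = 15, so the proportions are 0.133333, 0.066667, 0.266667, 0.066667, 0.066667, 0.2, 0.066667, 0.066667, 0.066667 (working shown to 6 dp, full precision carried).
H' = −Σ pᵢ ln pᵢ = −((-0.268654) + (-0.180537) + (-0.352468) + (-0.180537) + (-0.180537) + (-0.321888) + (-0.180537) + (-0.180537) + (-0.180537)) = 2.026230.
With S = 9 species, ln S = 2.197225, so J = 2.026230/2.197225 = 0.922177, i.e. 0.9222 to 4 decimal places.

0.9222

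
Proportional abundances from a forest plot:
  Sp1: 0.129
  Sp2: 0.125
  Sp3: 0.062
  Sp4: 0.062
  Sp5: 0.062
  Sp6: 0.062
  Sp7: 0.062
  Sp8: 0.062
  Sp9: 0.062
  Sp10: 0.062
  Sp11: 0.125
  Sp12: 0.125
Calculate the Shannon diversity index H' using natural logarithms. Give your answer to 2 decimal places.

2.42

Each pᵢ ln pᵢ term (working shown to 4 dp, full precision carried): 0.129×(-2.0479)=-0.2642, 0.125×(-2.0794)=-0.2599, 0.062×(-2.7806)=-0.1724, 0.062×(-2.7806)=-0.1724, 0.062×(-2.7806)=-0.1724, 0.062×(-2.7806)=-0.1724, 0.062×(-2.7806)=-0.1724, 0.062×(-2.7806)=-0.1724, 0.062×(-2.7806)=-0.1724, 0.062×(-2.7806)=-0.1724, 0.125×(-2.0794)=-0.2599, 0.125×(-2.0794)=-0.2599.
Sum = -2.4232, so H' = 2.42.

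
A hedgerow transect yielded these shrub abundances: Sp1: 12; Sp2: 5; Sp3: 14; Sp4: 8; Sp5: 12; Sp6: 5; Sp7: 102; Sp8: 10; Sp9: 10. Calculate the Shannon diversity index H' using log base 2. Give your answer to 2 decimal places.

2.23

Total N = 12+5+14+8+12+5+102+10+10 = 178, so the proportions are 0.0674, 0.0281, 0.0787, 0.0449, 0.0674, 0.0281, 0.573, 0.0562, 0.0562 (working shown to 4 dp, full precision carried).
Each pᵢ log₂ pᵢ term: 0.0674×(-3.8908)=-0.2623, 0.0281×(-5.1538)=-0.1448, 0.0787×(-3.6684)=-0.2885, 0.0449×(-4.4757)=-0.2012, 0.0674×(-3.8908)=-0.2623, 0.0281×(-5.1538)=-0.1448, 0.573×(-0.8033)=-0.4603, 0.0562×(-4.1538)=-0.2334, 0.0562×(-4.1538)=-0.2334.
Sum = -2.2309, so H' = 2.23.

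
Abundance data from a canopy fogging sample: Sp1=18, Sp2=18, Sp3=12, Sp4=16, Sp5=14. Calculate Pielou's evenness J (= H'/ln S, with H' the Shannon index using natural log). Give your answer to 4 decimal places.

0.9929

Total N = 18+18+12+16+14 = 78, so the proportions are 0.230769, 0.230769, 0.153846, 0.205128, 0.179487 (working shown to 6 dp, full precision carried).
H' = −Σ pᵢ ln pᵢ = −((-0.338385) + (-0.338385) + (-0.287970) + (-0.324948) + (-0.308296)) = 1.597985.
With S = 5 species, ln S = 1.609438, so J = 1.597985/1.609438 = 0.992884, i.e. 0.9929 to 4 decimal places.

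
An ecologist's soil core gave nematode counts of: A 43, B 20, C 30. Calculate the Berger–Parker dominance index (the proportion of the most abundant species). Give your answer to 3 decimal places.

Total N = 43+20+30 = 93, so the proportions are 0.46237, 0.21505, 0.32258 (working shown to 5 dp, full precision carried).
The largest proportion is 0.46237, i.e. d = 0.462 to 3 decimal places.

0.462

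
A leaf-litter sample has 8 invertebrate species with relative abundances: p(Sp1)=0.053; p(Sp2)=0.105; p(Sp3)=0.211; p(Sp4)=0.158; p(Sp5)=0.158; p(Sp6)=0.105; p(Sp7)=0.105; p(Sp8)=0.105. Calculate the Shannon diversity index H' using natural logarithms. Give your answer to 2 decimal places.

2.01

Each pᵢ ln pᵢ term (working shown to 4 dp, full precision carried): 0.053×(-2.9375)=-0.1557, 0.105×(-2.2538)=-0.2366, 0.211×(-1.5559)=-0.3283, 0.158×(-1.8452)=-0.2915, 0.158×(-1.8452)=-0.2915, 0.105×(-2.2538)=-0.2366, 0.105×(-2.2538)=-0.2366, 0.105×(-2.2538)=-0.2366.
Sum = -2.0136, so H' = 2.01.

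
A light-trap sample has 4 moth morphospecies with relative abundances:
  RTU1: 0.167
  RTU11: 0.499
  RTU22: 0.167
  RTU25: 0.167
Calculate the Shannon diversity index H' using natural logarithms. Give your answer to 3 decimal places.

1.244

Each pᵢ ln pᵢ term (working shown to 5 dp, full precision carried): 0.167×(-1.78976)=-0.29889, 0.499×(-0.69515)=-0.34688, 0.167×(-1.78976)=-0.29889, 0.167×(-1.78976)=-0.29889.
Sum = -1.24355, so H' = 1.244.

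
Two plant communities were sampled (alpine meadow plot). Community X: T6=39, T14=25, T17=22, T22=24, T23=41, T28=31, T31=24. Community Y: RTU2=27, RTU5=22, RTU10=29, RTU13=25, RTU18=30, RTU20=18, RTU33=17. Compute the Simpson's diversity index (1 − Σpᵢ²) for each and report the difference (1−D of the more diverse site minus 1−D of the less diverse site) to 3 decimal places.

Community X: N=206, proportions 0.18932, 0.12136, 0.1068, 0.1165, 0.19903, 0.15049, 0.1165, giving 1−D = 0.84862 (working shown to 5 dp, full precision carried).
Community Y: N=168, proportions 0.16071, 0.13095, 0.17262, 0.14881, 0.17857, 0.10714, 0.10119, giving 1−D = 0.85147.
Difference = |0.84862 − 0.85147| = 0.00285, i.e. 0.003 to 3 decimal places.

0.003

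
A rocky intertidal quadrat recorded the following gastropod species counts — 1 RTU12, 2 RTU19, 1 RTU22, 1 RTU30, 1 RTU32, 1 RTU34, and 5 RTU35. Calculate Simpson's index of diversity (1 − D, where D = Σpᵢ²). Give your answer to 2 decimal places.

0.76

Total N = 1+2+1+1+1+1+5 = 12, so the proportions are 0.0833, 0.1667, 0.0833, 0.0833, 0.0833, 0.0833, 0.4167 (working shown to 4 dp, full precision carried).
D = 0.0833² + 0.1667² + 0.0833² + 0.0833² + 0.0833² + 0.0833² + 0.4167² = 0.0069 + 0.0278 + 0.0069 + 0.0069 + 0.0069 + 0.0069 + 0.1736 = 0.2361.
So 1 − D = 0.7639, i.e. 0.76 to 2 decimal places.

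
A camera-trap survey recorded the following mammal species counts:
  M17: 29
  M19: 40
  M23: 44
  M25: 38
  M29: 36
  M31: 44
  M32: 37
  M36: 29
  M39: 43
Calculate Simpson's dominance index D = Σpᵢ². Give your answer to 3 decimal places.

Total N = 29+40+44+38+36+44+37+29+43 = 340, so the proportions are 0.08529, 0.11765, 0.12941, 0.11176, 0.10588, 0.12941, 0.10882, 0.08529, 0.12647 (working shown to 5 dp, full precision carried).
D = 0.08529² + 0.11765² + 0.12941² + 0.11176² + 0.10588² + 0.12941² + 0.10882² + 0.08529² + 0.12647² = 0.00728 + 0.01384 + 0.01675 + 0.01249 + 0.01121 + 0.01675 + 0.01184 + 0.00728 + 0.01599 = 0.11343.
To 3 decimal places, D = 0.113.

0.113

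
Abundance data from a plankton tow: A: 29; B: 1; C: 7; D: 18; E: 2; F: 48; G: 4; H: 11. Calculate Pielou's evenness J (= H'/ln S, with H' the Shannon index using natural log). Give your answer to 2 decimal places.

0.77

Total N = 29+1+7+18+2+48+4+11 = 120, so the proportions are 0.2417, 0.0083, 0.0583, 0.15, 0.0167, 0.4, 0.0333, 0.0917 (working shown to 4 dp, full precision carried).
H' = −Σ pᵢ ln pᵢ = −((-0.3432) + (-0.0399) + (-0.1658) + (-0.2846) + (-0.0682) + (-0.3665) + (-0.1134) + (-0.2190)) = 1.6006.
With S = 8 species, ln S = 2.0794, so J = 1.6006/2.0794 = 0.7697, i.e. 0.77 to 2 decimal places.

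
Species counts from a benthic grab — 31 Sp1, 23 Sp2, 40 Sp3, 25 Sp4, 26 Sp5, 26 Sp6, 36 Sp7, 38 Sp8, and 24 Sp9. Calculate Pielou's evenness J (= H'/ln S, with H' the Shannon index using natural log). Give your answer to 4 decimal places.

0.9905

Total N = 31+23+40+25+26+26+36+38+24 = 269, so the proportions are 0.115242, 0.085502, 0.148699, 0.092937, 0.096654, 0.096654, 0.133829, 0.141264, 0.089219 (working shown to 6 dp, full precision carried).
H' = −Σ pᵢ ln pᵢ = −((-0.249005) + (-0.210268) + (-0.283395) + (-0.220803) + (-0.225844) + (-0.225844) + (-0.269156) + (-0.276471) + (-0.215613)) = 2.176398.
With S = 9 species, ln S = 2.197225, so J = 2.176398/2.197225 = 0.990521, i.e. 0.9905 to 4 decimal places.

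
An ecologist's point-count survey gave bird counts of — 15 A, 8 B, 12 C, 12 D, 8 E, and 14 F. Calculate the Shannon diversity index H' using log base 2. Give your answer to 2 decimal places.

Total N = 15+8+12+12+8+14 = 69, so the proportions are 0.2174, 0.1159, 0.1739, 0.1739, 0.1159, 0.2029 (working shown to 4 dp, full precision carried).
Each pᵢ log₂ pᵢ term: 0.2174×(-2.2016)=-0.4786, 0.1159×(-3.1085)=-0.3604, 0.1739×(-2.5236)=-0.4389, 0.1739×(-2.5236)=-0.4389, 0.1159×(-3.1085)=-0.3604, 0.2029×(-2.3012)=-0.4669.
Sum = -2.5441, so H' = 2.54.

2.54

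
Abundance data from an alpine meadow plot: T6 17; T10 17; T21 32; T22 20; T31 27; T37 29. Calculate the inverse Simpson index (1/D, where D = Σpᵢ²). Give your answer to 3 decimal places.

Total N = 17+17+32+20+27+29 = 142, so the proportions are 0.1197183, 0.1197183, 0.2253521, 0.1408451, 0.1901408, 0.2042254 (working shown to 7 dp, full precision carried).
D = 0.1197183² + 0.1197183² + 0.2253521² + 0.1408451² + 0.1901408² + 0.2042254² = 0.0143325 + 0.0143325 + 0.0507836 + 0.0198373 + 0.0361535 + 0.0417080 = 0.1771474.
So 1/D = 5.64502, i.e. 5.645 to 3 decimal places.

5.645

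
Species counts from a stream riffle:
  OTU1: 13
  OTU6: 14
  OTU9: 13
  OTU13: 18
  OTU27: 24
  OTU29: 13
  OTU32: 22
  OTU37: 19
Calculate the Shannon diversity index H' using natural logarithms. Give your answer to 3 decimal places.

Total N = 13+14+13+18+24+13+22+19 = 136, so the proportions are 0.09559, 0.10294, 0.09559, 0.13235, 0.17647, 0.09559, 0.16176, 0.13971 (working shown to 5 dp, full precision carried).
Each pᵢ ln pᵢ term: 0.09559×(-2.34771)=-0.22441, 0.10294×(-2.27360)=-0.23405, 0.09559×(-2.34771)=-0.22441, 0.13235×(-2.02228)=-0.26766, 0.17647×(-1.73460)=-0.30611, 0.09559×(-2.34771)=-0.22441, 0.16176×(-1.82161)=-0.29467, 0.13971×(-1.96822)=-0.27497.
Sum = -2.05069, so H' = 2.051.

2.051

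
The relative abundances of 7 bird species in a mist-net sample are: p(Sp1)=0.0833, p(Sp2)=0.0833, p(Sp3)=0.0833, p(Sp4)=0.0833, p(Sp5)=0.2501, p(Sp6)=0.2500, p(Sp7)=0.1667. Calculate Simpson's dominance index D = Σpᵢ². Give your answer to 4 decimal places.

0.1806

D = 0.0833² + 0.0833² + 0.0833² + 0.0833² + 0.2501² + 0.25² + 0.1667² = 0.006939 + 0.006939 + 0.006939 + 0.006939 + 0.062550 + 0.062500 + 0.027789 = 0.180594 (working shown to 6 dp, full precision carried).
To 4 decimal places, D = 0.1806.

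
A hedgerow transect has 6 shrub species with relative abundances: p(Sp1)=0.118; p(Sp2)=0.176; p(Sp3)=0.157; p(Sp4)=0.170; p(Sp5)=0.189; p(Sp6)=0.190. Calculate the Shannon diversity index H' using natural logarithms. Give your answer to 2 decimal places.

1.78

Each pᵢ ln pᵢ term (working shown to 4 dp, full precision carried): 0.118×(-2.1371)=-0.2522, 0.176×(-1.7373)=-0.3058, 0.157×(-1.8515)=-0.2907, 0.17×(-1.7720)=-0.3012, 0.189×(-1.6660)=-0.3149, 0.19×(-1.6607)=-0.3155.
Sum = -1.7803, so H' = 1.78.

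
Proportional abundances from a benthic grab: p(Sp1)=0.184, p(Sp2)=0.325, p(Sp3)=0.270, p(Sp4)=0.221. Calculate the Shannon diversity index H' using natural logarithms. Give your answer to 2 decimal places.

Each pᵢ ln pᵢ term (working shown to 4 dp, full precision carried): 0.184×(-1.6928)=-0.3115, 0.325×(-1.1239)=-0.3653, 0.27×(-1.3093)=-0.3535, 0.221×(-1.5096)=-0.3336.
Sum = -1.3639, so H' = 1.36.

1.36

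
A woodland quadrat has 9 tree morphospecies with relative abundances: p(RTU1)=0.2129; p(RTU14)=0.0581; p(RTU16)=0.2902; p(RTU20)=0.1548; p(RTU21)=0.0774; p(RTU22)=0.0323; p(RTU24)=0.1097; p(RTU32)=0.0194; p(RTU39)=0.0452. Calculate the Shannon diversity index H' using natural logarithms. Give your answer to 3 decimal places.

1.910

Each pᵢ ln pᵢ term (working shown to 5 dp, full precision carried): 0.2129×(-1.54693)=-0.32934, 0.0581×(-2.84559)=-0.16533, 0.2902×(-1.23718)=-0.35903, 0.1548×(-1.86562)=-0.28880, 0.0774×(-2.55877)=-0.19805, 0.0323×(-3.43269)=-0.11088, 0.1097×(-2.21001)=-0.24244, 0.0194×(-3.94248)=-0.07648, 0.0452×(-3.09666)=-0.13997.
Sum = -1.91032, so H' = 1.910.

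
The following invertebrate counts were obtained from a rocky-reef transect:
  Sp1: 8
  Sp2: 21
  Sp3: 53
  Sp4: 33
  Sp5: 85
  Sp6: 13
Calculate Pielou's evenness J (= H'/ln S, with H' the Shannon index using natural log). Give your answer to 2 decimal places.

0.85

Total N = 8+21+53+33+85+13 = 213, so the proportions are 0.0376, 0.0986, 0.2488, 0.1549, 0.3991, 0.061 (working shown to 4 dp, full precision carried).
H' = −Σ pᵢ ln pᵢ = −((-0.1233) + (-0.2284) + (-0.3461) + (-0.2889) + (-0.3666) + (-0.1707)) = 1.5240.
With S = 6 species, ln S = 1.7918, so J = 1.5240/1.7918 = 0.8505, i.e. 0.85 to 2 decimal places.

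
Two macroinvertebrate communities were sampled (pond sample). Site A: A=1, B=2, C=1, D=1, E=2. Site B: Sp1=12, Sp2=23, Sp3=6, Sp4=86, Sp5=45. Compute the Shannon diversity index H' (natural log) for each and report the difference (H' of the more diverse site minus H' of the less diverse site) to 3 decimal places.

0.281

Site A: N=7, proportions 0.142857, 0.285714, 0.142857, 0.142857, 0.285714, giving H' = 1.549826 (working shown to 6 dp, full precision carried).
Site B: N=172, proportions 0.069767, 0.133721, 0.034884, 0.5, 0.261628, giving H' = 1.269242.
Difference = |1.549826 − 1.269242| = 0.280584, i.e. 0.281 to 3 decimal places.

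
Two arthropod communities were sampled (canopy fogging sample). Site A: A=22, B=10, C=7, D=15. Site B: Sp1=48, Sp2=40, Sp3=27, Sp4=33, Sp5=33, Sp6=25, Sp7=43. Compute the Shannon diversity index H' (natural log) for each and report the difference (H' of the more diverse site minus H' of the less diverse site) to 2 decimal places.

Site A: N=54, proportions 0.407407, 0.185185, 0.12963, 0.277778, giving H' = 1.298782 (working shown to 6 dp, full precision carried).
Site B: N=249, proportions 0.192771, 0.160643, 0.108434, 0.13253, 0.13253, 0.100402, 0.172691, giving H' = 1.921736.
Difference = |1.298782 − 1.921736| = 0.622954, i.e. 0.62 to 2 decimal places.

0.62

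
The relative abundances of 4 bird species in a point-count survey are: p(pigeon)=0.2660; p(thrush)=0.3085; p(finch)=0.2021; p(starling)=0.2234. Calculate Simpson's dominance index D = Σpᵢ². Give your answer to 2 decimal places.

D = 0.266² + 0.3085² + 0.2021² + 0.2234² = 0.0708 + 0.0952 + 0.0408 + 0.0499 = 0.2567 (working shown to 4 dp, full precision carried).
To 2 decimal places, D = 0.26.

0.26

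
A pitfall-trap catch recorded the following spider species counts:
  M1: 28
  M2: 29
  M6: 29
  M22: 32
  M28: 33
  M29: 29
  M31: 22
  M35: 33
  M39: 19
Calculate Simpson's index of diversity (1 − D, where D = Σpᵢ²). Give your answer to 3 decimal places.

0.886

Total N = 28+29+29+32+33+29+22+33+19 = 254, so the proportions are 0.11024, 0.11417, 0.11417, 0.12598, 0.12992, 0.11417, 0.08661, 0.12992, 0.0748 (working shown to 5 dp, full precision carried).
D = 0.11024² + 0.11417² + 0.11417² + 0.12598² + 0.12992² + 0.11417² + 0.08661² + 0.12992² + 0.0748² = 0.01215 + 0.01304 + 0.01304 + 0.01587 + 0.01688 + 0.01304 + 0.00750 + 0.01688 + 0.00560 = 0.11399.
So 1 − D = 0.88601, i.e. 0.886 to 3 decimal places.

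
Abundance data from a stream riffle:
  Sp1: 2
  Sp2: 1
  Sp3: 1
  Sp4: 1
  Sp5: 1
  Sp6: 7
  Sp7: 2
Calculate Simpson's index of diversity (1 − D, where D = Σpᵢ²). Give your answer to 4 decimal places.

Total N = 2+1+1+1+1+7+2 = 15, so the proportions are 0.133333, 0.066667, 0.066667, 0.066667, 0.066667, 0.466667, 0.133333 (working shown to 6 dp, full precision carried).
D = 0.133333² + 0.066667² + 0.066667² + 0.066667² + 0.066667² + 0.466667² + 0.133333² = 0.017778 + 0.004444 + 0.004444 + 0.004444 + 0.004444 + 0.217778 + 0.017778 = 0.271111.
So 1 − D = 0.728889, i.e. 0.7289 to 4 decimal places.

0.7289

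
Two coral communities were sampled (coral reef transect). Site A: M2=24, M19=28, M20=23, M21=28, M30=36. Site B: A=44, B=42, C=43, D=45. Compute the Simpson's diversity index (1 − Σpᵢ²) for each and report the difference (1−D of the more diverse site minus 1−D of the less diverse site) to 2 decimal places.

Site A: N=139, proportions 0.172662, 0.201439, 0.165468, 0.201439, 0.258993, giving 1−D = 0.794576 (working shown to 6 dp, full precision carried).
Site B: N=174, proportions 0.252874, 0.241379, 0.247126, 0.258621, giving 1−D = 0.749835.
Difference = |0.794576 − 0.749835| = 0.044741, i.e. 0.04 to 2 decimal places.

0.04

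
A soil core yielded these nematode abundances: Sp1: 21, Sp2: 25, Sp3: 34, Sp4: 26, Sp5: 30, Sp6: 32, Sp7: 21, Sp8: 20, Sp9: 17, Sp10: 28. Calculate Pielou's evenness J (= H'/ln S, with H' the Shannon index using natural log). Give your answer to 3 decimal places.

0.990

Total N = 21+25+34+26+30+32+21+20+17+28 = 254, so the proportions are 0.08268, 0.09843, 0.13386, 0.10236, 0.11811, 0.12598, 0.08268, 0.07874, 0.06693, 0.11024 (working shown to 5 dp, full precision carried).
H' = −Σ pᵢ ln pᵢ = −((-0.20610) + (-0.22819) + (-0.26919) + (-0.23331) + (-0.25230) + (-0.26099) + (-0.20610) + (-0.20013) + (-0.18098) + (-0.24309)) = 2.28037.
With S = 10 species, ln S = 2.30259, so J = 2.28037/2.30259 = 0.99035, i.e. 0.990 to 3 decimal places.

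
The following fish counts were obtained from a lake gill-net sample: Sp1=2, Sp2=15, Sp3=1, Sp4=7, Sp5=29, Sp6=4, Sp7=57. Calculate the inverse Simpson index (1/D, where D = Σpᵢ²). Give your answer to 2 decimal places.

3.02

Total N = 2+15+1+7+29+4+57 = 115, so the proportions are 0.01739, 0.13043, 0.0087, 0.06087, 0.25217, 0.03478, 0.49565 (working shown to 5 dp, full precision carried).
D = 0.01739² + 0.13043² + 0.0087² + 0.06087² + 0.25217² + 0.03478² + 0.49565² = 0.00030 + 0.01701 + 0.00008 + 0.00371 + 0.06359 + 0.00121 + 0.24567 = 0.33157.
So 1/D = 3.0160, i.e. 3.02 to 2 decimal places.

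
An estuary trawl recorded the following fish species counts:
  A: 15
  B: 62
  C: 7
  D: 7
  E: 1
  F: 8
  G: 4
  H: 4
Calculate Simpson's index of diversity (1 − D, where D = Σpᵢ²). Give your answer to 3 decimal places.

0.634

Total N = 15+62+7+7+1+8+4+4 = 108, so the proportions are 0.13889, 0.57407, 0.06481, 0.06481, 0.00926, 0.07407, 0.03704, 0.03704 (working shown to 5 dp, full precision carried).
D = 0.13889² + 0.57407² + 0.06481² + 0.06481² + 0.00926² + 0.07407² + 0.03704² + 0.03704² = 0.01929 + 0.32956 + 0.00420 + 0.00420 + 0.00009 + 0.00549 + 0.00137 + 0.00137 = 0.36557.
So 1 − D = 0.63443, i.e. 0.634 to 3 decimal places.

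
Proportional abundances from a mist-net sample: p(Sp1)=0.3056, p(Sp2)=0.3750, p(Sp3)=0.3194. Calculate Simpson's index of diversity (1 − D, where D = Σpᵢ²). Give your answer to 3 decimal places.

D = 0.3056² + 0.375² + 0.3194² = 0.09339 + 0.14062 + 0.10202 = 0.33603 (working shown to 5 dp, full precision carried).
So 1 − D = 0.66397, i.e. 0.664 to 3 decimal places.

0.664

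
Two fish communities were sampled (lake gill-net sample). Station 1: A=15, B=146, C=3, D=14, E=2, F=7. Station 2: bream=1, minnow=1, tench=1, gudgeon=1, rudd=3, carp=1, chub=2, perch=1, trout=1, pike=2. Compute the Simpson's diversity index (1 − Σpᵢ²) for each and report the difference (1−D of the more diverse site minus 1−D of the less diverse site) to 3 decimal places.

Station 1: N=187, proportions 0.08021, 0.78075, 0.01604, 0.07487, 0.0107, 0.03743, giving 1−D = 0.37662 (working shown to 5 dp, full precision carried).
Station 2: N=14, proportions 0.07143, 0.07143, 0.07143, 0.07143, 0.21429, 0.07143, 0.14286, 0.07143, 0.07143, 0.14286, giving 1−D = 0.87755.
Difference = |0.37662 − 0.87755| = 0.50093, i.e. 0.501 to 3 decimal places.

0.501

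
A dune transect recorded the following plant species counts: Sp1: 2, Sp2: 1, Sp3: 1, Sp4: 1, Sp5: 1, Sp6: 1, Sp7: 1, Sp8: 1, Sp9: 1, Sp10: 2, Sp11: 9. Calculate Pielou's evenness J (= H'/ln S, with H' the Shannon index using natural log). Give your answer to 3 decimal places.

0.822

Total N = 2+1+1+1+1+1+1+1+1+2+9 = 21, so the proportions are 0.09524, 0.04762, 0.04762, 0.04762, 0.04762, 0.04762, 0.04762, 0.04762, 0.04762, 0.09524, 0.42857 (working shown to 5 dp, full precision carried).
H' = −Σ pᵢ ln pᵢ = −((-0.22394) + (-0.14498) + (-0.14498) + (-0.14498) + (-0.14498) + (-0.14498) + (-0.14498) + (-0.14498) + (-0.14498) + (-0.22394) + (-0.36313)) = 1.97083.
With S = 11 species, ln S = 2.39790, so J = 1.97083/2.39790 = 0.82190, i.e. 0.822 to 3 decimal places.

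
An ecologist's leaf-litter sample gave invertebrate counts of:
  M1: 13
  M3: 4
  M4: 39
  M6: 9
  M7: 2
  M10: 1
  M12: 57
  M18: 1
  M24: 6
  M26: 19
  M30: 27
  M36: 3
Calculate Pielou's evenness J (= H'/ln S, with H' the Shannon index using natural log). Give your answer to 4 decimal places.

0.7750

Total N = 13+4+39+9+2+1+57+1+6+19+27+3 = 181, so the proportions are 0.071823, 0.022099, 0.21547, 0.049724, 0.01105, 0.005525, 0.314917, 0.005525, 0.033149, 0.104972, 0.149171, 0.016575 (working shown to 6 dp, full precision carried).
H' = −Σ pᵢ ln pᵢ = −((-0.189150) + (-0.084248) + (-0.330732) + (-0.149235) + (-0.049783) + (-0.028721) + (-0.363870) + (-0.028721) + (-0.112931) + (-0.236614) + (-0.283822) + (-0.067954)) = 1.925779.
With S = 12 species, ln S = 2.484907, so J = 1.925779/2.484907 = 0.774990, i.e. 0.7750 to 4 decimal places.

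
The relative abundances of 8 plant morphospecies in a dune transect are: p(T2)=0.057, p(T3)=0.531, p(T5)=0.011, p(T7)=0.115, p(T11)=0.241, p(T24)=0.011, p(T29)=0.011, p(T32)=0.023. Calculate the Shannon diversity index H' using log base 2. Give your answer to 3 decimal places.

1.914

Each pᵢ log₂ pᵢ term (working shown to 5 dp, full precision carried): 0.057×(-4.13289)=-0.23557, 0.531×(-0.91322)=-0.48492, 0.011×(-6.50635)=-0.07157, 0.115×(-3.12029)=-0.35883, 0.241×(-2.05289)=-0.49475, 0.011×(-6.50635)=-0.07157, 0.011×(-6.50635)=-0.07157, 0.023×(-5.44222)=-0.12517.
Sum = -1.91396, so H' = 1.914.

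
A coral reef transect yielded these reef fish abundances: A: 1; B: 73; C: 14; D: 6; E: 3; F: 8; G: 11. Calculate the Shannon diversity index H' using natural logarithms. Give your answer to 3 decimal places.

Total N = 1+73+14+6+3+8+11 = 116, so the proportions are 0.00862, 0.62931, 0.12069, 0.05172, 0.02586, 0.06897, 0.09483 (working shown to 5 dp, full precision carried).
Each pᵢ ln pᵢ term: 0.00862×(-4.75359)=-0.04098, 0.62931×(-0.46313)=-0.29145, 0.12069×(-2.11453)=-0.25520, 0.05172×(-2.96183)=-0.15320, 0.02586×(-3.65498)=-0.09453, 0.06897×(-2.67415)=-0.18442, 0.09483×(-2.35569)=-0.22338.
Sum = -1.24317, so H' = 1.243.

1.243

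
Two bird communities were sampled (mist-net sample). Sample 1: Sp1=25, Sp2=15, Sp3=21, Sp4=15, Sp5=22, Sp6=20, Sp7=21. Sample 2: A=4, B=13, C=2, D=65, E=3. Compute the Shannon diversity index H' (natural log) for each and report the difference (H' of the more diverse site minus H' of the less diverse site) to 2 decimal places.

Sample 1: N=139, proportions 0.1799, 0.1079, 0.1511, 0.1079, 0.1583, 0.1439, 0.1511, giving H' = 1.9309 (working shown to 4 dp, full precision carried).
Sample 2: N=87, proportions 0.046, 0.1494, 0.023, 0.7471, 0.0345, giving H' = 0.8463.
Difference = |1.9309 − 0.8463| = 1.0846, i.e. 1.08 to 2 decimal places.

1.08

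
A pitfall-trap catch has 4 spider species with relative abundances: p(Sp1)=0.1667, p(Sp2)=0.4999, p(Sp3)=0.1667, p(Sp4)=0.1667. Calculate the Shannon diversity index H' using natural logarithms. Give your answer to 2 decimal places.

Each pᵢ ln pᵢ term (working shown to 4 dp, full precision carried): 0.1667×(-1.7916)=-0.2987, 0.4999×(-0.6933)=-0.3466, 0.1667×(-1.7916)=-0.2987, 0.1667×(-1.7916)=-0.2987.
Sum = -1.2426, so H' = 1.24.

1.24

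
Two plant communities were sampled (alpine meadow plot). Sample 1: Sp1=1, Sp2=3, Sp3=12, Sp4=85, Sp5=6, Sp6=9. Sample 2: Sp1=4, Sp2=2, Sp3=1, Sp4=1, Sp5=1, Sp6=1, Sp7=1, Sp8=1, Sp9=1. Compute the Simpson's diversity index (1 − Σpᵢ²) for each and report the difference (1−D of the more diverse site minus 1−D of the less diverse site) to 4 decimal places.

0.3973

Sample 1: N=116, proportions 0.008621, 0.025862, 0.103448, 0.732759, 0.051724, 0.077586, giving 1−D = 0.442925 (working shown to 6 dp, full precision carried).
Sample 2: N=13, proportions 0.307692, 0.153846, 0.076923, 0.076923, 0.076923, 0.076923, 0.076923, 0.076923, 0.076923, giving 1−D = 0.840237.
Difference = |0.442925 − 0.840237| = 0.397312, i.e. 0.3973 to 4 decimal places.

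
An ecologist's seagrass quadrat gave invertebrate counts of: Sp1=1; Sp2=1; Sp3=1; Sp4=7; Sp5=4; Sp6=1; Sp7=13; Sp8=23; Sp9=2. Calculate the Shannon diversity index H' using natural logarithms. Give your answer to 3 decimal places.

Total N = 1+1+1+7+4+1+13+23+2 = 53, so the proportions are 0.01887, 0.01887, 0.01887, 0.13208, 0.07547, 0.01887, 0.24528, 0.43396, 0.03774 (working shown to 5 dp, full precision carried).
Each pᵢ ln pᵢ term: 0.01887×(-3.97029)=-0.07491, 0.01887×(-3.97029)=-0.07491, 0.01887×(-3.97029)=-0.07491, 0.13208×(-2.02438)=-0.26737, 0.07547×(-2.58400)=-0.19502, 0.01887×(-3.97029)=-0.07491, 0.24528×(-1.40534)=-0.34471, 0.43396×(-0.83480)=-0.36227, 0.03774×(-3.27714)=-0.12367.
Sum = -1.59268, so H' = 1.593.

1.593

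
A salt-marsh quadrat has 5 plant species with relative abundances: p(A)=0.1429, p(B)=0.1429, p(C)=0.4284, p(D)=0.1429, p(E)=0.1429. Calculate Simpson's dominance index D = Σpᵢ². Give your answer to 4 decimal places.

D = 0.1429² + 0.1429² + 0.4284² + 0.1429² + 0.1429² = 0.020420 + 0.020420 + 0.183527 + 0.020420 + 0.020420 = 0.265208 (working shown to 6 dp, full precision carried).
To 4 decimal places, D = 0.2652.

0.2652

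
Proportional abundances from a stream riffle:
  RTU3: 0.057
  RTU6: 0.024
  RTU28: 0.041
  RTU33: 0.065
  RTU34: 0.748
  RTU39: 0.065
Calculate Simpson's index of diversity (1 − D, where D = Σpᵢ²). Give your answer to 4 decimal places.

0.4265

D = 0.057² + 0.024² + 0.041² + 0.065² + 0.748² + 0.065² = 0.003249 + 0.000576 + 0.001681 + 0.004225 + 0.559504 + 0.004225 = 0.573460 (working shown to 6 dp, full precision carried).
So 1 − D = 0.426540, i.e. 0.4265 to 4 decimal places.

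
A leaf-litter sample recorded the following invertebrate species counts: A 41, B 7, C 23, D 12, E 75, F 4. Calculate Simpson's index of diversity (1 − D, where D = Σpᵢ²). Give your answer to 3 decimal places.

0.693

Total N = 41+7+23+12+75+4 = 162, so the proportions are 0.25309, 0.04321, 0.14198, 0.07407, 0.46296, 0.02469 (working shown to 5 dp, full precision carried).
D = 0.25309² + 0.04321² + 0.14198² + 0.07407² + 0.46296² + 0.02469² = 0.06405 + 0.00187 + 0.02016 + 0.00549 + 0.21433 + 0.00061 = 0.30651.
So 1 − D = 0.69349, i.e. 0.693 to 3 decimal places.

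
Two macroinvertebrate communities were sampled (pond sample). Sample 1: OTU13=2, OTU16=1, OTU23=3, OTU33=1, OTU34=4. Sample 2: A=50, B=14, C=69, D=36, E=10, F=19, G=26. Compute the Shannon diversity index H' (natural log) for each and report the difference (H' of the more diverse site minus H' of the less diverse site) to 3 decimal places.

Sample 1: N=11, proportions 0.18182, 0.09091, 0.27273, 0.09091, 0.36364, giving H' = 1.46814 (working shown to 5 dp, full precision carried).
Sample 2: N=224, proportions 0.22321, 0.0625, 0.30804, 0.16071, 0.04464, 0.08482, 0.11607, giving H' = 1.76259.
Difference = |1.46814 − 1.76259| = 0.29445, i.e. 0.294 to 3 decimal places.

0.294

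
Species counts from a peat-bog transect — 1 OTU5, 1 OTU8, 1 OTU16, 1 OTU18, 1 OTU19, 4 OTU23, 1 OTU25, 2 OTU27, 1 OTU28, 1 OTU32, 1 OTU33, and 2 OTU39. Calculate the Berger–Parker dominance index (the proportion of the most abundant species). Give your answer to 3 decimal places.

Total N = 1+1+1+1+1+4+1+2+1+1+1+2 = 17, so the proportions are 0.05882, 0.05882, 0.05882, 0.05882, 0.05882, 0.23529, 0.05882, 0.11765, 0.05882, 0.05882, 0.05882, 0.11765 (working shown to 5 dp, full precision carried).
The largest proportion is 0.23529, i.e. d = 0.235 to 3 decimal places.

0.235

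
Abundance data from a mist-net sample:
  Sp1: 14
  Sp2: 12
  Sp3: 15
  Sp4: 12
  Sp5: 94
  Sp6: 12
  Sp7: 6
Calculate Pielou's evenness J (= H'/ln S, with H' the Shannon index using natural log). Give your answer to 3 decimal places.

Total N = 14+12+15+12+94+12+6 = 165, so the proportions are 0.08485, 0.07273, 0.09091, 0.07273, 0.5697, 0.07273, 0.03636 (working shown to 5 dp, full precision carried).
H' = −Σ pᵢ ln pᵢ = −((-0.20931) + (-0.19062) + (-0.21799) + (-0.19062) + (-0.32054) + (-0.19062) + (-0.12052)) = 1.44022.
With S = 7 species, ln S = 1.94591, so J = 1.44022/1.94591 = 0.74013, i.e. 0.740 to 3 decimal places.

0.740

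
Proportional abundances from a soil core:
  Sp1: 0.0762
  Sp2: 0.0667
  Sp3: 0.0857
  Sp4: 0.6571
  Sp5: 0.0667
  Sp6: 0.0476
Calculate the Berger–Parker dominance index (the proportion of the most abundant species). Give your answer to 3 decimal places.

The largest proportion is 0.6571, i.e. d = 0.657 to 3 decimal places.

0.657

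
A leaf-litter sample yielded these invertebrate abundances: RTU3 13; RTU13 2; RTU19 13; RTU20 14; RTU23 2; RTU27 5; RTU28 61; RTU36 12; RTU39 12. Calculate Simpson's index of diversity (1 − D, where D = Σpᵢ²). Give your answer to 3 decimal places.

0.745

Total N = 13+2+13+14+2+5+61+12+12 = 134, so the proportions are 0.09701, 0.01493, 0.09701, 0.10448, 0.01493, 0.03731, 0.45522, 0.08955, 0.08955 (working shown to 5 dp, full precision carried).
D = 0.09701² + 0.01493² + 0.09701² + 0.10448² + 0.01493² + 0.03731² + 0.45522² + 0.08955² + 0.08955² = 0.00941 + 0.00022 + 0.00941 + 0.01092 + 0.00022 + 0.00139 + 0.20723 + 0.00802 + 0.00802 = 0.25485.
So 1 − D = 0.74515, i.e. 0.745 to 3 decimal places.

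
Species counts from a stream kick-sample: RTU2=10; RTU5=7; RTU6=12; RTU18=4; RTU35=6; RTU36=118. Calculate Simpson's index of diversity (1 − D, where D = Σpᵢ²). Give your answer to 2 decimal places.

Total N = 10+7+12+4+6+118 = 157, so the proportions are 0.0637, 0.0446, 0.0764, 0.0255, 0.0382, 0.7516 (working shown to 4 dp, full precision carried).
D = 0.0637² + 0.0446² + 0.0764² + 0.0255² + 0.0382² + 0.7516² = 0.0041 + 0.0020 + 0.0058 + 0.0006 + 0.0015 + 0.5649 = 0.5789.
So 1 − D = 0.4211, i.e. 0.42 to 2 decimal places.

0.42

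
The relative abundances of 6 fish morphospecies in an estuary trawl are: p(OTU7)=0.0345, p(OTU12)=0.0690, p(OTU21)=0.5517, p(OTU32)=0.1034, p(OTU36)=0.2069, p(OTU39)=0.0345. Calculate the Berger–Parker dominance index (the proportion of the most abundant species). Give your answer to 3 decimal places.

0.552

The largest proportion is 0.5517, i.e. d = 0.552 to 3 decimal places.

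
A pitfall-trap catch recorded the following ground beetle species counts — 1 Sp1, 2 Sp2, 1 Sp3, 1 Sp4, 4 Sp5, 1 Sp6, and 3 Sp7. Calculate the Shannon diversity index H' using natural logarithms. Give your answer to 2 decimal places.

1.78

Total N = 1+2+1+1+4+1+3 = 13, so the proportions are 0.0769, 0.1538, 0.0769, 0.0769, 0.3077, 0.0769, 0.2308 (working shown to 4 dp, full precision carried).
Each pᵢ ln pᵢ term: 0.0769×(-2.5649)=-0.1973, 0.1538×(-1.8718)=-0.2880, 0.0769×(-2.5649)=-0.1973, 0.0769×(-2.5649)=-0.1973, 0.3077×(-1.1787)=-0.3627, 0.0769×(-2.5649)=-0.1973, 0.2308×(-1.4663)=-0.3384.
Sum = -1.7782, so H' = 1.78.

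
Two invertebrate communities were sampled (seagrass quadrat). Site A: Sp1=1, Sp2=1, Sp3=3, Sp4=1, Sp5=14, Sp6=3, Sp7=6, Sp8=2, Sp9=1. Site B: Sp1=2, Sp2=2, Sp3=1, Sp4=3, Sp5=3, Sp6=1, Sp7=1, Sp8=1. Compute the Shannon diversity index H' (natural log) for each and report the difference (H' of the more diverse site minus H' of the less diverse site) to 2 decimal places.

0.24

Site A: N=32, proportions 0.0312, 0.0312, 0.0938, 0.0312, 0.4375, 0.0938, 0.1875, 0.0625, 0.0312, giving H' = 1.7259 (working shown to 4 dp, full precision carried).
Site B: N=14, proportions 0.1429, 0.1429, 0.0714, 0.2143, 0.2143, 0.0714, 0.0714, 0.0714, giving H' = 1.9702.
Difference = |1.7259 − 1.9702| = 0.2443, i.e. 0.24 to 2 decimal places.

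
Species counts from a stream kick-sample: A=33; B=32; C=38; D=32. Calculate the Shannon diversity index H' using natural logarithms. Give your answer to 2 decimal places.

Total N = 33+32+38+32 = 135, so the proportions are 0.2444, 0.237, 0.2815, 0.237 (working shown to 4 dp, full precision carried).
Each pᵢ ln pᵢ term: 0.2444×(-1.4088)=-0.3444, 0.237×(-1.4395)=-0.3412, 0.2815×(-1.2677)=-0.3568, 0.237×(-1.4395)=-0.3412.
Sum = -1.3836, so H' = 1.38.

1.38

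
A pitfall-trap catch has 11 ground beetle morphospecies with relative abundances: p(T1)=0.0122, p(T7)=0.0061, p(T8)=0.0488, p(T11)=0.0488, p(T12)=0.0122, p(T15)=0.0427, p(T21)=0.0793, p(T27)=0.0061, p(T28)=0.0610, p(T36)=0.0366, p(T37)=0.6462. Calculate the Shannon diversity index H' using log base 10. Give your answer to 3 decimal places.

Each pᵢ log₁₀ pᵢ term (working shown to 5 dp, full precision carried): 0.0122×(-1.91364)=-0.02335, 0.0061×(-2.21467)=-0.01351, 0.0488×(-1.31158)=-0.06401, 0.0488×(-1.31158)=-0.06401, 0.0122×(-1.91364)=-0.02335, 0.0427×(-1.36957)=-0.05848, 0.0793×(-1.10073)=-0.08729, 0.0061×(-2.21467)=-0.01351, 0.061×(-1.21467)=-0.07409, 0.0366×(-1.43652)=-0.05258, 0.6462×(-0.18963)=-0.12254.
Sum = -0.59670, so H' = 0.597.

0.597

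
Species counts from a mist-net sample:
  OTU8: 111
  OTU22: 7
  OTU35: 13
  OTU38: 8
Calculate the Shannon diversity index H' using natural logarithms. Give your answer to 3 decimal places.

Total N = 111+7+13+8 = 139, so the proportions are 0.79856, 0.05036, 0.09353, 0.05755 (working shown to 5 dp, full precision carried).
Each pᵢ ln pᵢ term: 0.79856×(-0.22494)=-0.17963, 0.05036×(-2.98856)=-0.15050, 0.09353×(-2.36952)=-0.22161, 0.05755×(-2.85503)=-0.16432.
Sum = -0.71606, so H' = 0.716.

0.716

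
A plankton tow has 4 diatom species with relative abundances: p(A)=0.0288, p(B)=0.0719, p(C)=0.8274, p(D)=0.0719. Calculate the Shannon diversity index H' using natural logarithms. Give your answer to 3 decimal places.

Each pᵢ ln pᵢ term (working shown to 5 dp, full precision carried): 0.0288×(-3.54738)=-0.10216, 0.0719×(-2.63248)=-0.18928, 0.8274×(-0.18947)=-0.15677, 0.0719×(-2.63248)=-0.18928.
Sum = -0.63748, so H' = 0.637.

0.637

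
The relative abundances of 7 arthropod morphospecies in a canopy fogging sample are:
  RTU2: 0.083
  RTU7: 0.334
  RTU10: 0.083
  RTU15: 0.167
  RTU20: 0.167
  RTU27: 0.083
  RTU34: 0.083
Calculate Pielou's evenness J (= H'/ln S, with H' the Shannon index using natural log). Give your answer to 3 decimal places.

0.920

H' = −Σ pᵢ ln pᵢ = −((-0.20658) + (-0.36627) + (-0.20658) + (-0.29889) + (-0.29889) + (-0.20658) + (-0.20658)) = 1.79037 (working shown to 5 dp, full precision carried).
With S = 7 species, ln S = 1.94591, so J = 1.79037/1.94591 = 0.92007, i.e. 0.920 to 3 decimal places.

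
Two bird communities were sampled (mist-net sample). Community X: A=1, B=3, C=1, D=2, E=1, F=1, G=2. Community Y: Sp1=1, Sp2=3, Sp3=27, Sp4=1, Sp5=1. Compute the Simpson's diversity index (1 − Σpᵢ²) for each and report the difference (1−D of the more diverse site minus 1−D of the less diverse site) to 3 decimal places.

0.507

Community X: N=11, proportions 0.09091, 0.27273, 0.09091, 0.18182, 0.09091, 0.09091, 0.18182, giving 1−D = 0.82645 (working shown to 5 dp, full precision carried).
Community Y: N=33, proportions 0.0303, 0.09091, 0.81818, 0.0303, 0.0303, giving 1−D = 0.31956.
Difference = |0.82645 − 0.31956| = 0.50689, i.e. 0.507 to 3 decimal places.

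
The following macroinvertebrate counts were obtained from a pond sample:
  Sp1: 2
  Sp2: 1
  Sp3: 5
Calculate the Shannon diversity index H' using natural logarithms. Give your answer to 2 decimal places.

0.90

Total N = 2+1+5 = 8, so the proportions are 0.25, 0.125, 0.625 (working shown to 4 dp, full precision carried).
Each pᵢ ln pᵢ term: 0.25×(-1.3863)=-0.3466, 0.125×(-2.0794)=-0.2599, 0.625×(-0.4700)=-0.2938.
Sum = -0.9003, so H' = 0.90.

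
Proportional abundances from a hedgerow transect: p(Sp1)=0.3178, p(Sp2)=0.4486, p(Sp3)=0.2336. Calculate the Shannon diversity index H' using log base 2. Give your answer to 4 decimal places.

1.5345

Each pᵢ log₂ pᵢ term (working shown to 6 dp, full precision carried): 0.3178×(-1.653809)=-0.525580, 0.4486×(-1.156498)=-0.518805, 0.2336×(-2.097888)=-0.490067.
Sum = -1.534452, so H' = 1.5345.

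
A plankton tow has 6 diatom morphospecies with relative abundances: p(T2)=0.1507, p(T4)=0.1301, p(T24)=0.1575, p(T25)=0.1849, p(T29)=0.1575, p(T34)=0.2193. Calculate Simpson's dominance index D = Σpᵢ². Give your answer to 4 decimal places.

0.1715

D = 0.1507² + 0.1301² + 0.1575² + 0.1849² + 0.1575² + 0.2193² = 0.022710 + 0.016926 + 0.024806 + 0.034188 + 0.024806 + 0.048092 = 0.171530 (working shown to 6 dp, full precision carried).
To 4 decimal places, D = 0.1715.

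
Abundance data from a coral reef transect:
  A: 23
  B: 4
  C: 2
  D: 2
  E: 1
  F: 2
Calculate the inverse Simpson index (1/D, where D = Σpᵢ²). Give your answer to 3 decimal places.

2.072

Total N = 23+4+2+2+1+2 = 34, so the proportions are 0.676471, 0.117647, 0.058824, 0.058824, 0.029412, 0.058824 (working shown to 6 dp, full precision carried).
D = 0.676471² + 0.117647² + 0.058824² + 0.058824² + 0.029412² + 0.058824² = 0.457612 + 0.013841 + 0.003460 + 0.003460 + 0.000865 + 0.003460 = 0.482699.
So 1/D = 2.07168, i.e. 2.072 to 3 decimal places.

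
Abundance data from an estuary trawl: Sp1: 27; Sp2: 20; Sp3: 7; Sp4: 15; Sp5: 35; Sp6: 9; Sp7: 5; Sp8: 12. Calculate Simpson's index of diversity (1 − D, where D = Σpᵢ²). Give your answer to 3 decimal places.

0.830

Total N = 27+20+7+15+35+9+5+12 = 130, so the proportions are 0.20769, 0.15385, 0.05385, 0.11538, 0.26923, 0.06923, 0.03846, 0.09231 (working shown to 5 dp, full precision carried).
D = 0.20769² + 0.15385² + 0.05385² + 0.11538² + 0.26923² + 0.06923² + 0.03846² + 0.09231² = 0.04314 + 0.02367 + 0.00290 + 0.01331 + 0.07249 + 0.00479 + 0.00148 + 0.00852 = 0.17030.
So 1 − D = 0.82970, i.e. 0.830 to 3 decimal places.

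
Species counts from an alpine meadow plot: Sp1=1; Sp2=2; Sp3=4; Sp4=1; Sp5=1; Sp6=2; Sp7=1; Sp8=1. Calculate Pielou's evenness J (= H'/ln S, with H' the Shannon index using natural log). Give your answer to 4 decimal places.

0.9258

Total N = 1+2+4+1+1+2+1+1 = 13, so the proportions are 0.076923, 0.153846, 0.307692, 0.076923, 0.076923, 0.153846, 0.076923, 0.076923 (working shown to 6 dp, full precision carried).
H' = −Σ pᵢ ln pᵢ = −((-0.197304) + (-0.287970) + (-0.362663) + (-0.197304) + (-0.197304) + (-0.287970) + (-0.197304) + (-0.197304)) = 1.925121.
With S = 8 species, ln S = 2.079442, so J = 1.925121/2.079442 = 0.925788, i.e. 0.9258 to 4 decimal places.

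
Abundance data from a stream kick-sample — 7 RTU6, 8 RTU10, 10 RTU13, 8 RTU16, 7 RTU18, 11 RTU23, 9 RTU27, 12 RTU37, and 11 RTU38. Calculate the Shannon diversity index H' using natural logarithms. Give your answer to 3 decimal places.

Total N = 7+8+10+8+7+11+9+12+11 = 83, so the proportions are 0.08434, 0.09639, 0.12048, 0.09639, 0.08434, 0.13253, 0.10843, 0.14458, 0.13253 (working shown to 5 dp, full precision carried).
Each pᵢ ln pᵢ term: 0.08434×(-2.47293)=-0.20856, 0.09639×(-2.33940)=-0.22548, 0.12048×(-2.11626)=-0.25497, 0.09639×(-2.33940)=-0.22548, 0.08434×(-2.47293)=-0.20856, 0.13253×(-2.02095)=-0.26784, 0.10843×(-2.22162)=-0.24090, 0.14458×(-1.93393)=-0.27960, 0.13253×(-2.02095)=-0.26784.
Sum = -2.17924, so H' = 2.179.

2.179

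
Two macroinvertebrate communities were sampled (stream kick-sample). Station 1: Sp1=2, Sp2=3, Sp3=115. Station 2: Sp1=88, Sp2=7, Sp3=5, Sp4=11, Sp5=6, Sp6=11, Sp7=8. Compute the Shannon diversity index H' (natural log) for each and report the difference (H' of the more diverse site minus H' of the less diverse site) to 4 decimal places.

Station 1: N=120, proportions 0.01666667, 0.025, 0.95833333, giving H' = 0.20124736 (working shown to 8 dp, full precision carried).
Station 2: N=136, proportions 0.64705882, 0.05147059, 0.03676471, 0.08088235, 0.04411765, 0.08088235, 0.05882353, giving H' = 1.26696382.
Difference = |0.20124736 − 1.26696382| = 1.06571646, i.e. 1.0657 to 4 decimal places.

1.0657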